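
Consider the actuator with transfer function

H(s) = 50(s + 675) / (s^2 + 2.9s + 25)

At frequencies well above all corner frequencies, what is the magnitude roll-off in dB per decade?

Each pole contributes −20 dB/decade at high frequency; each zero contributes +20 dB/decade.
Net: 1 zero(s) − 2 pole(s) → -20 dB/decade.

-20 dB/decade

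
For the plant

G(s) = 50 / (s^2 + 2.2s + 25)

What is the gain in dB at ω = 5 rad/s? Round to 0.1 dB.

13.2 dB

At s = jω = j5:
quadratic: (j5)² + 2.2·j5 + 25 = 0 + j11 → |·| ≈ 11, ∠ ≈ 90.00°
|G| = 50 / 11 ≈ 4.5455
Gain = 20 log₁₀(4.5455) ≈ 13.15 dB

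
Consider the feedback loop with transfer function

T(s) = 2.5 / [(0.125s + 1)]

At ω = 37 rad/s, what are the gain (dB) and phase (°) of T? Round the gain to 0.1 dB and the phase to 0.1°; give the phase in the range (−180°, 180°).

At ω = 37 rad/s:
pole (1 + j37·0.125) = 1 + j4.625 → |·| ≈ 4.7319, ∠ ≈ 77.80°
|T| = 2.5 · 1 / (4.7319) ≈ 0.52833
Gain = 20 log₁₀(0.52833) ≈ -5.54 dB
∠T = (0°) − (77.80°) = -77.80°

-5.5 dB, -77.8°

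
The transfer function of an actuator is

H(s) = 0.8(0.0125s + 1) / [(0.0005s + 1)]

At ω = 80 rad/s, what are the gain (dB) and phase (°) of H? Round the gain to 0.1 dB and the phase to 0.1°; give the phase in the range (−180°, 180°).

1.1 dB, 42.7°

At ω = 80 rad/s:
zero (1 + j80·0.0125) = 1 + j1 → |·| ≈ 1.4142, ∠ ≈ 45.00°
pole (1 + j80·0.0005) = 1 + j0.04 → |·| ≈ 1.0008, ∠ ≈ 2.29°
|H| = 0.8 · 1.4142 / (1.0008) ≈ 1.1305
Gain = 20 log₁₀(1.1305) ≈ 1.07 dB
∠H = (45.00°) − (2.29°) = 42.71°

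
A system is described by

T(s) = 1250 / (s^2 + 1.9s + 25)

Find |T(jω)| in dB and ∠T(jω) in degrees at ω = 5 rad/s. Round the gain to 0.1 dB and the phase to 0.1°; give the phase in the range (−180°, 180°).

At s = jω = j5:
quadratic: (j5)² + 1.9·j5 + 25 = 0 + j9.5 → |·| ≈ 9.5, ∠ ≈ 90.00°
|T| = 1250 / 9.5 ≈ 131.58
Gain = 20 log₁₀(131.58) ≈ 42.38 dB
∠T = 0.00° − 90.00° = -90.00°

42.4 dB, -90.0°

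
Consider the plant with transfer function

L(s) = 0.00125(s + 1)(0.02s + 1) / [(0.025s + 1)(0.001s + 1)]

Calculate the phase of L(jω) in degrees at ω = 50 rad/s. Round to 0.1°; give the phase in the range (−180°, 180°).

At ω = 50 rad/s:
zero (1 + j50·1) = 1 + j50 → |·| ≈ 50.01, ∠ ≈ 88.85°
zero (1 + j50·0.02) = 1 + j1 → |·| ≈ 1.4142, ∠ ≈ 45.00°
pole (1 + j50·0.025) = 1 + j1.25 → |·| ≈ 1.6008, ∠ ≈ 51.34°
pole (1 + j50·0.001) = 1 + j0.05 → |·| ≈ 1.0012, ∠ ≈ 2.86°
∠L = (88.85° + 45.00°) − (51.34° + 2.86°) = 79.65°

79.7°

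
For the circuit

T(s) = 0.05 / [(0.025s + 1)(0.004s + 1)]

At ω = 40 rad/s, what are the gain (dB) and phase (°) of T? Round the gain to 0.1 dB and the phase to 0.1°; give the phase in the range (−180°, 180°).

-29.1 dB, -54.1°

At ω = 40 rad/s:
pole (1 + j40·0.025) = 1 + j1 → |·| ≈ 1.4142, ∠ ≈ 45.00°
pole (1 + j40·0.004) = 1 + j0.16 → |·| ≈ 1.0127, ∠ ≈ 9.09°
|T| = 0.05 · 1 / (1.4142 · 1.0127) ≈ 0.034912
Gain = 20 log₁₀(0.034912) ≈ -29.14 dB
∠T = (0°) − (45.00° + 9.09°) = -54.09°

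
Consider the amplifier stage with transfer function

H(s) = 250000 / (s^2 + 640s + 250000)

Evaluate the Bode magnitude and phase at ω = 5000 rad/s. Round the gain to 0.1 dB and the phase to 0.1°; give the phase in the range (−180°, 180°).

At s = jω = j5000:
quadratic: (j5000)² + 640·j5000 + 250000 = -24750000 + j3200000 → |·| ≈ 2.4956e+07, ∠ ≈ 172.63°
|H| = 250000 / 2.4956e+07 ≈ 0.010018
Gain = 20 log₁₀(0.010018) ≈ -39.98 dB
∠H = 0.00° − 172.63° = -172.63°

-40.0 dB, -172.6°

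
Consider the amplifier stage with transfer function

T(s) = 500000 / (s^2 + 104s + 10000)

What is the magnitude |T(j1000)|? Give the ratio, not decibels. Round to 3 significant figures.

At s = jω = j1000:
quadratic: (j1000)² + 104·j1000 + 10000 = -990000 + j104000 → |·| ≈ 9.9545e+05, ∠ ≈ 174.00°
|T| = 500000 / 9.9545e+05 ≈ 0.50229

0.502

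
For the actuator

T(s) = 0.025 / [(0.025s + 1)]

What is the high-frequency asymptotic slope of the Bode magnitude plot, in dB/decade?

-20 dB/decade

Each pole contributes −20 dB/decade at high frequency; each zero contributes +20 dB/decade.
Net: 0 zero(s) − 1 pole(s) → -20 dB/decade.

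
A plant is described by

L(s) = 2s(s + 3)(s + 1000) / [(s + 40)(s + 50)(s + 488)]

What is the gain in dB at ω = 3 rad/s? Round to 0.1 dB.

At s = jω = j3:
zero (s+3): 3 + j3 → |·| = √(3²+3²) = √18 ≈ 4.2426, ∠ = arctan(3/3) ≈ 45.00°
zero (s+1000): 1000 + j3 → |·| = √(1000²+3²) = √1000009 ≈ 1000, ∠ = arctan(3/1000) ≈ 0.17°
zero at origin: s = j3 → |·| = 3, ∠ = 90.00°
pole (s+40): 40 + j3 → |·| = √(40²+3²) = √1609 ≈ 40.112, ∠ = arctan(3/40) ≈ 4.29°
pole (s+50): 50 + j3 → |·| = √(50²+3²) = √2509 ≈ 50.09, ∠ = arctan(3/50) ≈ 3.43°
pole (s+488): 488 + j3 → |·| = √(488²+3²) = √238153 ≈ 488.01, ∠ = arctan(3/488) ≈ 0.35°
|L| = 2 · 12728 / 9.8051e+05 ≈ 0.025962
Gain = 20 log₁₀(0.025962) ≈ -31.71 dB

-31.7 dB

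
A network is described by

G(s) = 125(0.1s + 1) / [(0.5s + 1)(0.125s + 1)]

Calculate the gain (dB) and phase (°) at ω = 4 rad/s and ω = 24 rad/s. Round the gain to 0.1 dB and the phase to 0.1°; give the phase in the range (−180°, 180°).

ω = 4: 34.6 dB, -68.2°; ω = 24: 18.6 dB, -89.4°

At ω = 4 rad/s:
zero (1 + j4·0.1) = 1 + j0.4 → |·| ≈ 1.077, ∠ ≈ 21.80°
pole (1 + j4·0.5) = 1 + j2 → |·| ≈ 2.2361, ∠ ≈ 63.43°
pole (1 + j4·0.125) = 1 + j0.5 → |·| ≈ 1.118, ∠ ≈ 26.57°
|G| = 125 · 1.077 / (2.2361 · 1.118) ≈ 53.851
Gain = 20 log₁₀(53.851) ≈ 34.62 dB
∠G = (21.80°) − (63.43° + 26.57°) = -68.20°

At ω = 24 rad/s:
zero (1 + j24·0.1) = 1 + j2.4 → |·| ≈ 2.6, ∠ ≈ 67.38°
pole (1 + j24·0.5) = 1 + j12 → |·| ≈ 12.042, ∠ ≈ 85.24°
pole (1 + j24·0.125) = 1 + j3 → |·| ≈ 3.1623, ∠ ≈ 71.57°
|G| = 125 · 2.6 / (12.042 · 3.1623) ≈ 8.5346
Gain = 20 log₁₀(8.5346) ≈ 18.62 dB
∠G = (67.38°) − (85.24° + 71.57°) = -89.43°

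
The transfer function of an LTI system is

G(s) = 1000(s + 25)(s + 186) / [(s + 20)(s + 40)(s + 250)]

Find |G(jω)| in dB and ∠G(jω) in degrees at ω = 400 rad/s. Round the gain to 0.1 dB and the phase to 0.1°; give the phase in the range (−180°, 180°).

At s = jω = j400:
zero (s+25): 25 + j400 → |·| = √(25²+400²) = √160625 ≈ 400.78, ∠ = arctan(400/25) ≈ 86.42°
zero (s+186): 186 + j400 → |·| = √(186²+400²) = √194596 ≈ 441.13, ∠ = arctan(400/186) ≈ 65.06°
pole (s+20): 20 + j400 → |·| = √(20²+400²) = √160400 ≈ 400.5, ∠ = arctan(400/20) ≈ 87.14°
pole (s+40): 40 + j400 → |·| = √(40²+400²) = √161600 ≈ 402, ∠ = arctan(400/40) ≈ 84.29°
pole (s+250): 250 + j400 → |·| = √(250²+400²) = √222500 ≈ 471.7, ∠ = arctan(400/250) ≈ 57.99°
|G| = 1000 · 1.768e+05 / 7.5944e+07 ≈ 2.328
Gain = 20 log₁₀(2.328) ≈ 7.34 dB
∠G = 151.48° − 229.42° = -77.94°

7.3 dB, -77.9°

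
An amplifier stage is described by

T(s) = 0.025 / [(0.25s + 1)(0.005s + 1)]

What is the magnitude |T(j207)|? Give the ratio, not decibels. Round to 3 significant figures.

0.000336

At ω = 207 rad/s:
pole (1 + j207·0.25) = 1 + j51.75 → |·| ≈ 51.76, ∠ ≈ 88.89°
pole (1 + j207·0.005) = 1 + j1.035 → |·| ≈ 1.4392, ∠ ≈ 45.99°
|T| = 0.025 · 1 / (51.76 · 1.4392) ≈ 0.0003356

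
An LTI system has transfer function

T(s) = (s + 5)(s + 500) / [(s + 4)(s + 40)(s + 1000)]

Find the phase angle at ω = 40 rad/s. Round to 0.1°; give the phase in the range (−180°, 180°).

At s = jω = j40:
zero (s+5): 5 + j40 → |·| = √(5²+40²) = √1625 ≈ 40.311, ∠ = arctan(40/5) ≈ 82.87°
zero (s+500): 500 + j40 → |·| = √(500²+40²) = √251600 ≈ 501.6, ∠ = arctan(40/500) ≈ 4.57°
pole (s+4): 4 + j40 → |·| = √(4²+40²) = √1616 ≈ 40.2, ∠ = arctan(40/4) ≈ 84.29°
pole (s+40): 40 + j40 → |·| = √(40²+40²) = √3200 ≈ 56.569, ∠ = arctan(40/40) ≈ 45.00°
pole (s+1000): 1000 + j40 → |·| = √(1000²+40²) = √1001600 ≈ 1000.8, ∠ = arctan(40/1000) ≈ 2.29°
∠T = 87.44° − 131.58° = -44.14°

-44.1°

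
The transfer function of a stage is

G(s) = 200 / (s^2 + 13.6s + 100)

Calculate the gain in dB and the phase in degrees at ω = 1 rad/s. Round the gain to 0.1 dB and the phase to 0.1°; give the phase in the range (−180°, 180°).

At s = jω = j1:
quadratic: (j1)² + 13.6·j1 + 100 = 99 + j13.6 → |·| ≈ 99.93, ∠ ≈ 7.82°
|G| = 200 / 99.93 ≈ 2.0014
Gain = 20 log₁₀(2.0014) ≈ 6.03 dB
∠G = 0.00° − 7.82° = -7.82°

6.0 dB, -7.8°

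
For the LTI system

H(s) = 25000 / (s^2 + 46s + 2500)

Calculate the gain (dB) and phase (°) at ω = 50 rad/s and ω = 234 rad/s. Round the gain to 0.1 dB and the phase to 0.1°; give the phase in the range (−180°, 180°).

ω = 50: 20.7 dB, -90.0°; ω = 234: -6.6 dB, -168.4°

At s = jω = j50:
quadratic: (j50)² + 46·j50 + 2500 = 0 + j2300 → |·| ≈ 2300, ∠ ≈ 90.00°
|H| = 25000 / 2300 ≈ 10.87
Gain = 20 log₁₀(10.87) ≈ 20.72 dB
∠H = 0.00° − 90.00° = -90.00°

At s = jω = j234:
quadratic: (j234)² + 46·j234 + 2500 = -52256 + j10764 → |·| ≈ 53353, ∠ ≈ 168.36°
|H| = 25000 / 53353 ≈ 0.46858
Gain = 20 log₁₀(0.46858) ≈ -6.58 dB
∠H = 0.00° − 168.36° = -168.36°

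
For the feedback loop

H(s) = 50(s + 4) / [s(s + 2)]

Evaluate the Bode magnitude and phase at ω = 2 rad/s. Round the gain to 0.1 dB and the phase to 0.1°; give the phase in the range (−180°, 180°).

At s = jω = j2:
zero (s+4): 4 + j2 → |·| = √(4²+2²) = √20 ≈ 4.4721, ∠ = arctan(2/4) ≈ 26.57°
pole (s+2): 2 + j2 → |·| = √(2²+2²) = √8 ≈ 2.8284, ∠ = arctan(2/2) ≈ 45.00°
pole at origin: |s| = 2, ∠ = 90.00° (in denominator)
|H| = 50 · 4.4721 / 5.6568 ≈ 39.529
Gain = 20 log₁₀(39.529) ≈ 31.94 dB
∠H = 26.57° − 135.00° = -108.43°

31.9 dB, -108.4°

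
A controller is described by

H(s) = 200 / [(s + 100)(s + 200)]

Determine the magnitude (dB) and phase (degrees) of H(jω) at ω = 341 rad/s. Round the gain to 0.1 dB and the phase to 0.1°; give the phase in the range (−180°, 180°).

-56.9 dB, -133.3°

At s = jω = j341:
pole (s+100): 100 + j341 → |·| = √(100²+341²) = √126281 ≈ 355.36, ∠ = arctan(341/100) ≈ 73.66°
pole (s+200): 200 + j341 → |·| = √(200²+341²) = √156281 ≈ 395.32, ∠ = arctan(341/200) ≈ 59.61°
|H| = 200 / 1.4048e+05 ≈ 0.0014237
Gain = 20 log₁₀(0.0014237) ≈ -56.93 dB
∠H = 0.00° − 133.27° = -133.27°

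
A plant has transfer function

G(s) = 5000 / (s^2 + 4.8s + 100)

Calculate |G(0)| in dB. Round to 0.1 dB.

G(0) = 5000 / 100 = 50
20 log₁₀(50) ≈ 33.98 dB

34.0 dB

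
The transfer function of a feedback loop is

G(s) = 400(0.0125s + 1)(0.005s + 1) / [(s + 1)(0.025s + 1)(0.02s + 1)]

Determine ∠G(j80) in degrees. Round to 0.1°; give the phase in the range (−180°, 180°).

-143.9°

At ω = 80 rad/s:
zero (1 + j80·0.0125) = 1 + j1 → |·| ≈ 1.4142, ∠ ≈ 45.00°
zero (1 + j80·0.005) = 1 + j0.4 → |·| ≈ 1.077, ∠ ≈ 21.80°
pole (1 + j80·1) = 1 + j80 → |·| ≈ 80.006, ∠ ≈ 89.28°
pole (1 + j80·0.025) = 1 + j2 → |·| ≈ 2.2361, ∠ ≈ 63.43°
pole (1 + j80·0.02) = 1 + j1.6 → |·| ≈ 1.8868, ∠ ≈ 57.99°
∠G = (45.00° + 21.80°) − (89.28° + 63.43° + 57.99°) = -143.90°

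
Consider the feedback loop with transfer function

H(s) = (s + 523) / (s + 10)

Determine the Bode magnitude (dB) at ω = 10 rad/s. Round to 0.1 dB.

At s = jω = j10:
zero (s+523): 523 + j10 → |·| = √(523²+10²) = √273629 ≈ 523.1, ∠ = arctan(10/523) ≈ 1.10°
pole (s+10): 10 + j10 → |·| = √(10²+10²) = √200 ≈ 14.142, ∠ = arctan(10/10) ≈ 45.00°
|H| = 1 · 523.1 / 14.142 ≈ 36.989
Gain = 20 log₁₀(36.989) ≈ 31.36 dB

31.4 dB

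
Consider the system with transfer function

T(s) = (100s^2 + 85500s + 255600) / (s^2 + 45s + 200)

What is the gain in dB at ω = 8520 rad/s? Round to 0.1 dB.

Substitute s = j8520:
Numerator: 100(j8520)^2 + 85500(j8520) + 255600 = -7258784400 + j728460000
Denominator: (j8520)^2 + 45(j8520) + 200 = -72590200 + j383400
|N| = √(7258784400² + 728460000²) ≈ 7.2952e+09, ∠N ≈ 174.27°
|D| = √(72590200² + 383400²) ≈ 7.2591e+07, ∠D ≈ 179.70°
|T| = 7.2952e+09 / 7.2591e+07 ≈ 100.5
Gain = 20 log₁₀(100.5) ≈ 40.04 dB

40.0 dB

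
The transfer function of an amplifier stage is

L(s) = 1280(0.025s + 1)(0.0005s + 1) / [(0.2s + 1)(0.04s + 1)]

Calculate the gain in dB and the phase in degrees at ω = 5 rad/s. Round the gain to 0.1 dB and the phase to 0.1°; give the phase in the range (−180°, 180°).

59.0 dB, -49.0°

At ω = 5 rad/s:
zero (1 + j5·0.025) = 1 + j0.125 → |·| ≈ 1.0078, ∠ ≈ 7.13°
zero (1 + j5·0.0005) = 1 + j0.0025 → |·| ≈ 1, ∠ ≈ 0.14°
pole (1 + j5·0.2) = 1 + j1 → |·| ≈ 1.4142, ∠ ≈ 45.00°
pole (1 + j5·0.04) = 1 + j0.2 → |·| ≈ 1.0198, ∠ ≈ 11.31°
|L| = 1280 · 1.0078 · 1 / (1.4142 · 1.0198) ≈ 894.45
Gain = 20 log₁₀(894.45) ≈ 59.03 dB
∠L = (7.13° + 0.14°) − (45.00° + 11.31°) = -49.04°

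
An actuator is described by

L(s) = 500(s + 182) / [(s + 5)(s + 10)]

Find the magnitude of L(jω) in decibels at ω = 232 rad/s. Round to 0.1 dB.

8.7 dB

At s = jω = j232:
zero (s+182): 182 + j232 → |·| = √(182²+232²) = √86948 ≈ 294.87, ∠ = arctan(232/182) ≈ 51.89°
pole (s+5): 5 + j232 → |·| = √(5²+232²) = √53849 ≈ 232.05, ∠ = arctan(232/5) ≈ 88.77°
pole (s+10): 10 + j232 → |·| = √(10²+232²) = √53924 ≈ 232.22, ∠ = arctan(232/10) ≈ 87.53°
|L| = 500 · 294.87 / 53887 ≈ 2.736
Gain = 20 log₁₀(2.736) ≈ 8.74 dB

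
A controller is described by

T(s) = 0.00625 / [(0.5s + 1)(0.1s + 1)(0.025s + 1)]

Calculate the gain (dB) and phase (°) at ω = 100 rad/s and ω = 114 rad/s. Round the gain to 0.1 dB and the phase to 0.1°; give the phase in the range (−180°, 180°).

At ω = 100 rad/s:
pole (1 + j100·0.5) = 1 + j50 → |·| ≈ 50.01, ∠ ≈ 88.85°
pole (1 + j100·0.1) = 1 + j10 → |·| ≈ 10.05, ∠ ≈ 84.29°
pole (1 + j100·0.025) = 1 + j2.5 → |·| ≈ 2.6926, ∠ ≈ 68.20°
|T| = 0.00625 · 1 / (50.01 · 10.05 · 2.6926) ≈ 4.6183e-06
Gain = 20 log₁₀(4.6183e-06) ≈ -106.71 dB
∠T = (0°) − (88.85° + 84.29° + 68.20°) = -241.34° ≡ 118.66° (principal value)

At ω = 114 rad/s:
pole (1 + j114·0.5) = 1 + j57 → |·| ≈ 57.009, ∠ ≈ 88.99°
pole (1 + j114·0.1) = 1 + j11.4 → |·| ≈ 11.444, ∠ ≈ 84.99°
pole (1 + j114·0.025) = 1 + j2.85 → |·| ≈ 3.0203, ∠ ≈ 70.67°
|T| = 0.00625 · 1 / (57.009 · 11.444 · 3.0203) ≈ 3.1718e-06
Gain = 20 log₁₀(3.1718e-06) ≈ -109.97 dB
∠T = (0°) − (88.99° + 84.99° + 70.67°) = -244.65° ≡ 115.35° (principal value)

ω = 100: -106.7 dB, 118.7°; ω = 114: -110.0 dB, 115.4°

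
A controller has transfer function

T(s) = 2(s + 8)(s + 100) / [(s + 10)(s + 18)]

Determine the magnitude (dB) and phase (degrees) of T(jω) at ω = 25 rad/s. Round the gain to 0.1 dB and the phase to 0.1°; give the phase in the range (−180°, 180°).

16.3 dB, -36.2°

At s = jω = j25:
zero (s+8): 8 + j25 → |·| = √(8²+25²) = √689 ≈ 26.249, ∠ = arctan(25/8) ≈ 72.26°
zero (s+100): 100 + j25 → |·| = √(100²+25²) = √10625 ≈ 103.08, ∠ = arctan(25/100) ≈ 14.04°
pole (s+10): 10 + j25 → |·| = √(10²+25²) = √725 ≈ 26.926, ∠ = arctan(25/10) ≈ 68.20°
pole (s+18): 18 + j25 → |·| = √(18²+25²) = √949 ≈ 30.806, ∠ = arctan(25/18) ≈ 54.25°
|T| = 2 · 2705.7 / 829.48 ≈ 6.5238
Gain = 20 log₁₀(6.5238) ≈ 16.29 dB
∠T = 86.30° − 122.45° = -36.15°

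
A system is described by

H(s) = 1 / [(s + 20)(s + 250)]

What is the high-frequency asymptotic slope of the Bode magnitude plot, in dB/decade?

Each pole contributes −20 dB/decade at high frequency; each zero contributes +20 dB/decade.
Net: 0 zero(s) − 2 pole(s) → -40 dB/decade.

-40 dB/decade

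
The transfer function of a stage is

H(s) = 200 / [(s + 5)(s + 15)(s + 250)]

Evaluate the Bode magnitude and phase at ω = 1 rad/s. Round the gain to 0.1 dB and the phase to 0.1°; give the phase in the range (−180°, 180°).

At s = jω = j1:
pole (s+5): 5 + j1 → |·| = √(5²+1²) = √26 ≈ 5.099, ∠ = arctan(1/5) ≈ 11.31°
pole (s+15): 15 + j1 → |·| = √(15²+1²) = √226 ≈ 15.033, ∠ = arctan(1/15) ≈ 3.81°
pole (s+250): 250 + j1 → |·| = √(250²+1²) = √62501 ≈ 250, ∠ = arctan(1/250) ≈ 0.23°
|H| = 200 / 19163 ≈ 0.010437
Gain = 20 log₁₀(0.010437) ≈ -39.63 dB
∠H = 0.00° − 15.35° = -15.35°

-39.6 dB, -15.4°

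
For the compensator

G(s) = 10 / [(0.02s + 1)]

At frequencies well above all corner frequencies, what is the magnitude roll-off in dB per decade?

-20 dB/decade

Each pole contributes −20 dB/decade at high frequency; each zero contributes +20 dB/decade.
Net: 0 zero(s) − 1 pole(s) → -20 dB/decade.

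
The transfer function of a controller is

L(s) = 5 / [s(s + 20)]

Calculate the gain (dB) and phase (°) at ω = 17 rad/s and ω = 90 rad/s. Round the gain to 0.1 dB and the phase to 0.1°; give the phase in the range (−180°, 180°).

At s = jω = j17:
pole (s+20): 20 + j17 → |·| = √(20²+17²) = √689 ≈ 26.249, ∠ = arctan(17/20) ≈ 40.36°
pole at origin: |s| = 17, ∠ = 90.00° (in denominator)
|L| = 5 / 446.23 ≈ 0.011205
Gain = 20 log₁₀(0.011205) ≈ -39.01 dB
∠L = 0.00° − 130.36° = -130.36°

At s = jω = j90:
pole (s+20): 20 + j90 → |·| = √(20²+90²) = √8500 ≈ 92.195, ∠ = arctan(90/20) ≈ 77.47°
pole at origin: |s| = 90, ∠ = 90.00° (in denominator)
|L| = 5 / 8297.5 ≈ 0.00060259
Gain = 20 log₁₀(0.00060259) ≈ -64.40 dB
∠L = 0.00° − 167.47° = -167.47°

ω = 17: -39.0 dB, -130.4°; ω = 90: -64.4 dB, -167.5°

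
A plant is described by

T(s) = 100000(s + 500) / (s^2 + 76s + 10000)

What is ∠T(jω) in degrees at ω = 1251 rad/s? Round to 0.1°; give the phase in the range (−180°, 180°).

-108.3°

At s = jω = j1251:
zero (s+500): 500 + j1251 → |·| = √(500²+1251²) = √1815001 ≈ 1347.2, ∠ = arctan(1251/500) ≈ 68.21°
quadratic: (j1251)² + 76·j1251 + 10000 = -1555001 + j95076 → |·| ≈ 1.5579e+06, ∠ ≈ 176.50°
∠T = 68.21° − 176.50° = -108.29°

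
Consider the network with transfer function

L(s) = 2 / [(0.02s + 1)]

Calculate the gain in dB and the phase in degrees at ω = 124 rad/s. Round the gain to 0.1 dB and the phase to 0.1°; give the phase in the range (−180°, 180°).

At ω = 124 rad/s:
pole (1 + j124·0.02) = 1 + j2.48 → |·| ≈ 2.674, ∠ ≈ 68.04°
|L| = 2 · 1 / (2.674) ≈ 0.74794
Gain = 20 log₁₀(0.74794) ≈ -2.52 dB
∠L = (0°) − (68.04°) = -68.04°

-2.5 dB, -68.0°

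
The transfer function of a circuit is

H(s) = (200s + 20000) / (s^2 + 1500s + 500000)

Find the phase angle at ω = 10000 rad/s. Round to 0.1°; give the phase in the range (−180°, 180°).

-82.0°

Substitute s = j10000:
Numerator: 200(j10000) + 20000 = 20000 + j2000000
Denominator: (j10000)^2 + 1500(j10000) + 500000 = -99500000 + j15000000
|N| = √(20000² + 2000000²) ≈ 2.0001e+06, ∠N ≈ 89.43°
|D| = √(99500000² + 15000000²) ≈ 1.0062e+08, ∠D ≈ 171.43°
∠H = 89.43° − 171.43° = -82.00°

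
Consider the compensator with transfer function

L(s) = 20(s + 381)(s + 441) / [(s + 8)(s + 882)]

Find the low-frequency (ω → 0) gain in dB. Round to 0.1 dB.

53.6 dB

L(0) = 20·381·441 / (8·882) = 476.25
20 log₁₀(476.25) ≈ 53.56 dB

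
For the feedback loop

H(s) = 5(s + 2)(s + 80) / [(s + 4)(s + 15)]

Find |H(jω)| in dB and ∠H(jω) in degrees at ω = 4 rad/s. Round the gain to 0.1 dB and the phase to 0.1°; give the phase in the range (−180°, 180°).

26.2 dB, 6.4°

At s = jω = j4:
zero (s+2): 2 + j4 → |·| = √(2²+4²) = √20 ≈ 4.4721, ∠ = arctan(4/2) ≈ 63.43°
zero (s+80): 80 + j4 → |·| = √(80²+4²) = √6416 ≈ 80.1, ∠ = arctan(4/80) ≈ 2.86°
pole (s+4): 4 + j4 → |·| = √(4²+4²) = √32 ≈ 5.6569, ∠ = arctan(4/4) ≈ 45.00°
pole (s+15): 15 + j4 → |·| = √(15²+4²) = √241 ≈ 15.524, ∠ = arctan(4/15) ≈ 14.93°
|H| = 5 · 358.22 / 87.818 ≈ 20.396
Gain = 20 log₁₀(20.396) ≈ 26.19 dB
∠H = 66.29° − 59.93° = 6.36°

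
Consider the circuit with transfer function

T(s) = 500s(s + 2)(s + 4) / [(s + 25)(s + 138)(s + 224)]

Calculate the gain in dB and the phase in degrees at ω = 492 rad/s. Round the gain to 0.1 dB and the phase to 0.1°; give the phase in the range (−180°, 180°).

52.8 dB, 42.4°

At s = jω = j492:
zero (s+2): 2 + j492 → |·| = √(2²+492²) = √242068 ≈ 492, ∠ = arctan(492/2) ≈ 89.77°
zero (s+4): 4 + j492 → |·| = √(4²+492²) = √242080 ≈ 492.02, ∠ = arctan(492/4) ≈ 89.53°
zero at origin: s = j492 → |·| = 492, ∠ = 90.00°
pole (s+25): 25 + j492 → |·| = √(25²+492²) = √242689 ≈ 492.63, ∠ = arctan(492/25) ≈ 87.09°
pole (s+138): 138 + j492 → |·| = √(138²+492²) = √261108 ≈ 510.99, ∠ = arctan(492/138) ≈ 74.33°
pole (s+224): 224 + j492 → |·| = √(224²+492²) = √292240 ≈ 540.59, ∠ = arctan(492/224) ≈ 65.52°
|T| = 500 · 1.191e+08 / 1.3608e+08 ≈ 437.61
Gain = 20 log₁₀(437.61) ≈ 52.82 dB
∠T = 269.30° − 226.94° = 42.36°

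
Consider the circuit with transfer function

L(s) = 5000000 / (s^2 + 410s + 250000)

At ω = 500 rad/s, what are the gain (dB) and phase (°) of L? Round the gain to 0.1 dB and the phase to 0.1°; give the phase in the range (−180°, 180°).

At s = jω = j500:
quadratic: (j500)² + 410·j500 + 250000 = 0 + j205000 → |·| ≈ 2.05e+05, ∠ ≈ 90.00°
|L| = 5000000 / 2.05e+05 ≈ 24.39
Gain = 20 log₁₀(24.39) ≈ 27.74 dB
∠L = 0.00° − 90.00° = -90.00°

27.7 dB, -90.0°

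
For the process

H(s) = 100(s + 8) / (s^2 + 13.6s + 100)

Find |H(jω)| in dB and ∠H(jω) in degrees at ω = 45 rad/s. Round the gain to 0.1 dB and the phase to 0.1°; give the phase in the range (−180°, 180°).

At s = jω = j45:
zero (s+8): 8 + j45 → |·| = √(8²+45²) = √2089 ≈ 45.706, ∠ = arctan(45/8) ≈ 79.92°
quadratic: (j45)² + 13.6·j45 + 100 = -1925 + j612 → |·| ≈ 2019.9, ∠ ≈ 162.36°
|H| = 100 · 45.706 / 2019.9 ≈ 2.2628
Gain = 20 log₁₀(2.2628) ≈ 7.09 dB
∠H = 79.92° − 162.36° = -82.44°

7.1 dB, -82.4°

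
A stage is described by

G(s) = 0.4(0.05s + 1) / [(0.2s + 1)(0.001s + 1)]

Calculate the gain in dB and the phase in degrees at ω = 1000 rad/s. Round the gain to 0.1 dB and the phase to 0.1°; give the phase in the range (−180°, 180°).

At ω = 1000 rad/s:
zero (1 + j1000·0.05) = 1 + j50 → |·| ≈ 50.01, ∠ ≈ 88.85°
pole (1 + j1000·0.2) = 1 + j200 → |·| ≈ 200, ∠ ≈ 89.71°
pole (1 + j1000·0.001) = 1 + j1 → |·| ≈ 1.4142, ∠ ≈ 45.00°
|G| = 0.4 · 50.01 / (200 · 1.4142) ≈ 0.070725
Gain = 20 log₁₀(0.070725) ≈ -23.01 dB
∠G = (88.85°) − (89.71° + 45.00°) = -45.86°

-23.0 dB, -45.9°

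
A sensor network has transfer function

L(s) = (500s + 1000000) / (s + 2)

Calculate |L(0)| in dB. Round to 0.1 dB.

114.0 dB

L(0) = 1000000 / 2 = 5e+05
20 log₁₀(5e+05) ≈ 113.98 dB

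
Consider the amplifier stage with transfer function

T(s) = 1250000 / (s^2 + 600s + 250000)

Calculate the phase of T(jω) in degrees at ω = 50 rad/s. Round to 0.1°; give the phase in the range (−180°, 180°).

At s = jω = j50:
quadratic: (j50)² + 600·j50 + 250000 = 247500 + j30000 → |·| ≈ 2.4931e+05, ∠ ≈ 6.91°
∠T = 0.00° − 6.91° = -6.91°

-6.9°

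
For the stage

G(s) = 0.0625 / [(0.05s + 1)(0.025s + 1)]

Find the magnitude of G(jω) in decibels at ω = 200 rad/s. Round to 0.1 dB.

At ω = 200 rad/s:
pole (1 + j200·0.05) = 1 + j10 → |·| ≈ 10.05, ∠ ≈ 84.29°
pole (1 + j200·0.025) = 1 + j5 → |·| ≈ 5.099, ∠ ≈ 78.69°
|G| = 0.0625 · 1 / (10.05 · 5.099) ≈ 0.0012196
Gain = 20 log₁₀(0.0012196) ≈ -58.28 dB

-58.3 dB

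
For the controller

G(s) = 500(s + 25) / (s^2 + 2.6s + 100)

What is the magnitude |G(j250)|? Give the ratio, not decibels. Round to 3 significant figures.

At s = jω = j250:
zero (s+25): 25 + j250 → |·| = √(25²+250²) = √63125 ≈ 251.25, ∠ = arctan(250/25) ≈ 84.29°
quadratic: (j250)² + 2.6·j250 + 100 = -62400 + j650 → |·| ≈ 62403, ∠ ≈ 179.40°
|G| = 500 · 251.25 / 62403 ≈ 2.0131

2.01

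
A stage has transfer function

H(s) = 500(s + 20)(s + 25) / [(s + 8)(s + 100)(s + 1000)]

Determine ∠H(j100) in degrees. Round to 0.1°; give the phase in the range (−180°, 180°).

18.5°

At s = jω = j100:
zero (s+20): 20 + j100 → |·| = √(20²+100²) = √10400 ≈ 101.98, ∠ = arctan(100/20) ≈ 78.69°
zero (s+25): 25 + j100 → |·| = √(25²+100²) = √10625 ≈ 103.08, ∠ = arctan(100/25) ≈ 75.96°
pole (s+8): 8 + j100 → |·| = √(8²+100²) = √10064 ≈ 100.32, ∠ = arctan(100/8) ≈ 85.43°
pole (s+100): 100 + j100 → |·| = √(100²+100²) = √20000 ≈ 141.42, ∠ = arctan(100/100) ≈ 45.00°
pole (s+1000): 1000 + j100 → |·| = √(1000²+100²) = √1010000 ≈ 1005, ∠ = arctan(100/1000) ≈ 5.71°
∠H = 154.65° − 136.14° = 18.51°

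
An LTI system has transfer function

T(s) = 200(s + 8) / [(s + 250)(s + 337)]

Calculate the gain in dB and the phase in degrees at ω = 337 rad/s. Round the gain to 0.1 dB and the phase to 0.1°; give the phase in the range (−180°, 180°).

At s = jω = j337:
zero (s+8): 8 + j337 → |·| = √(8²+337²) = √113633 ≈ 337.09, ∠ = arctan(337/8) ≈ 88.64°
pole (s+250): 250 + j337 → |·| = √(250²+337²) = √176069 ≈ 419.61, ∠ = arctan(337/250) ≈ 53.43°
pole (s+337): 337 + j337 → |·| = √(337²+337²) = √227138 ≈ 476.59, ∠ = arctan(337/337) ≈ 45.00°
|T| = 200 · 337.09 / 1.9998e+05 ≈ 0.33712
Gain = 20 log₁₀(0.33712) ≈ -9.44 dB
∠T = 88.64° − 98.43° = -9.79°

-9.4 dB, -9.8°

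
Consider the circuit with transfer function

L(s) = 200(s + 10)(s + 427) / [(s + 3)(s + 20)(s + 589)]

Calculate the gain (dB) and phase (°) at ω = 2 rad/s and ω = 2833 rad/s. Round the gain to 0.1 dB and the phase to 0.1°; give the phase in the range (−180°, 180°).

At s = jω = j2:
zero (s+10): 10 + j2 → |·| = √(10²+2²) = √104 ≈ 10.198, ∠ = arctan(2/10) ≈ 11.31°
zero (s+427): 427 + j2 → |·| = √(427²+2²) = √182333 ≈ 427, ∠ = arctan(2/427) ≈ 0.27°
pole (s+3): 3 + j2 → |·| = √(3²+2²) = √13 ≈ 3.6056, ∠ = arctan(2/3) ≈ 33.69°
pole (s+20): 20 + j2 → |·| = √(20²+2²) = √404 ≈ 20.1, ∠ = arctan(2/20) ≈ 5.71°
pole (s+589): 589 + j2 → |·| = √(589²+2²) = √346925 ≈ 589, ∠ = arctan(2/589) ≈ 0.19°
|L| = 200 · 4354.5 / 42686 ≈ 20.402
Gain = 20 log₁₀(20.402) ≈ 26.19 dB
∠L = 11.58° − 39.59° = -28.01°

At s = jω = j2833:
zero (s+10): 10 + j2833 → |·| = √(10²+2833²) = √8025989 ≈ 2833, ∠ = arctan(2833/10) ≈ 89.80°
zero (s+427): 427 + j2833 → |·| = √(427²+2833²) = √8208218 ≈ 2865, ∠ = arctan(2833/427) ≈ 81.43°
pole (s+3): 3 + j2833 → |·| = √(3²+2833²) = √8025898 ≈ 2833, ∠ = arctan(2833/3) ≈ 89.94°
pole (s+20): 20 + j2833 → |·| = √(20²+2833²) = √8026289 ≈ 2833.1, ∠ = arctan(2833/20) ≈ 89.60°
pole (s+589): 589 + j2833 → |·| = √(589²+2833²) = √8372810 ≈ 2893.6, ∠ = arctan(2833/589) ≈ 78.26°
|L| = 200 · 8.1165e+06 / 2.3225e+10 ≈ 0.069895
Gain = 20 log₁₀(0.069895) ≈ -23.11 dB
∠L = 171.23° − 257.80° = -86.57°

ω = 2: 26.2 dB, -28.0°; ω = 2833: -23.1 dB, -86.6°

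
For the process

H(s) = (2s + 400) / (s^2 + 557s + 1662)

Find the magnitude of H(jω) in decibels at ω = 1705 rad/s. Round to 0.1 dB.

Substitute s = j1705:
Numerator: 2(j1705) + 400 = 400 + j3410
Denominator: (j1705)^2 + 557(j1705) + 1662 = -2905363 + j949685
|N| = √(400² + 3410²) ≈ 3433.4, ∠N ≈ 83.31°
|D| = √(2905363² + 949685²) ≈ 3.0566e+06, ∠D ≈ 161.90°
|H| = 3433.4 / 3.0566e+06 ≈ 0.0011233
Gain = 20 log₁₀(0.0011233) ≈ -58.99 dB

-59.0 dB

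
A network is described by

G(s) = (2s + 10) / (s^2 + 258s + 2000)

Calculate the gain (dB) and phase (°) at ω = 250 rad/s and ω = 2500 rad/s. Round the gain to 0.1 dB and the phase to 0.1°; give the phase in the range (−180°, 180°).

ω = 250: -45.0 dB, -44.3°; ω = 2500: -62.0 dB, -84.2°

Substitute s = j250:
Numerator: 2(j250) + 10 = 10 + j500
Denominator: (j250)^2 + 258(j250) + 2000 = -60500 + j64500
|N| = √(10² + 500²) ≈ 500.1, ∠N ≈ 88.85°
|D| = √(60500² + 64500²) ≈ 88434, ∠D ≈ 133.17°
|G| = 500.1 / 88434 ≈ 0.0056551
Gain = 20 log₁₀(0.0056551) ≈ -44.95 dB
∠G = 88.85° − 133.17° = -44.32°

Substitute s = j2500:
Numerator: 2(j2500) + 10 = 10 + j5000
Denominator: (j2500)^2 + 258(j2500) + 2000 = -6248000 + j645000
|N| = √(10² + 5000²) ≈ 5000, ∠N ≈ 89.89°
|D| = √(6248000² + 645000²) ≈ 6.2812e+06, ∠D ≈ 174.11°
|G| = 5000 / 6.2812e+06 ≈ 0.00079603
Gain = 20 log₁₀(0.00079603) ≈ -61.98 dB
∠G = 89.89° − 174.11° = -84.22°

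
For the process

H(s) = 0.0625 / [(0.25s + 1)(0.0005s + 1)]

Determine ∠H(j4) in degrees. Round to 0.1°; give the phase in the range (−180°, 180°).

-45.1°

At ω = 4 rad/s:
pole (1 + j4·0.25) = 1 + j1 → |·| ≈ 1.4142, ∠ ≈ 45.00°
pole (1 + j4·0.0005) = 1 + j0.002 → |·| ≈ 1, ∠ ≈ 0.11°
∠H = (0°) − (45.00° + 0.11°) = -45.11°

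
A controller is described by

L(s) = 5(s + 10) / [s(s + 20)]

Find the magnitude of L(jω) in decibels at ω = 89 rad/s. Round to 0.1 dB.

-25.2 dB

At s = jω = j89:
zero (s+10): 10 + j89 → |·| = √(10²+89²) = √8021 ≈ 89.56, ∠ = arctan(89/10) ≈ 83.59°
pole (s+20): 20 + j89 → |·| = √(20²+89²) = √8321 ≈ 91.22, ∠ = arctan(89/20) ≈ 77.33°
pole at origin: |s| = 89, ∠ = 90.00° (in denominator)
|L| = 5 · 89.56 / 8118.6 ≈ 0.055157
Gain = 20 log₁₀(0.055157) ≈ -25.17 dB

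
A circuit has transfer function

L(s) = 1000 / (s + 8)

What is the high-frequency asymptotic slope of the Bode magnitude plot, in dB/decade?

-20 dB/decade

Each pole contributes −20 dB/decade at high frequency; each zero contributes +20 dB/decade.
Net: 0 zero(s) − 1 pole(s) → -20 dB/decade.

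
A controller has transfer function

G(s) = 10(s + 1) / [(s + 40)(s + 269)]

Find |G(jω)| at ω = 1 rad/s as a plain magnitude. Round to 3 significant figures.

At s = jω = j1:
zero (s+1): 1 + j1 → |·| = √(1²+1²) = √2 ≈ 1.4142, ∠ = arctan(1/1) ≈ 45.00°
pole (s+40): 40 + j1 → |·| = √(40²+1²) = √1601 ≈ 40.012, ∠ = arctan(1/40) ≈ 1.43°
pole (s+269): 269 + j1 → |·| = √(269²+1²) = √72362 ≈ 269, ∠ = arctan(1/269) ≈ 0.21°
|G| = 10 · 1.4142 / 10763 ≈ 0.0013139

0.00131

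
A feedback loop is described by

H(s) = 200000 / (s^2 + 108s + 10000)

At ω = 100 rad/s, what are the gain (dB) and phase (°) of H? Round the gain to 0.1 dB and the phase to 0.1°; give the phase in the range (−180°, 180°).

25.4 dB, -90.0°

At s = jω = j100:
quadratic: (j100)² + 108·j100 + 10000 = 0 + j10800 → |·| ≈ 10800, ∠ ≈ 90.00°
|H| = 200000 / 10800 ≈ 18.519
Gain = 20 log₁₀(18.519) ≈ 25.35 dB
∠H = 0.00° − 90.00° = -90.00°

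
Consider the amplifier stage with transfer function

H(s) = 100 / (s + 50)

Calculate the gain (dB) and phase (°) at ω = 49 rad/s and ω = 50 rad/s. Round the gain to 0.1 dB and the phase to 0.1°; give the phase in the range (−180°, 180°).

ω = 49: 3.1 dB, -44.4°; ω = 50: 3.0 dB, -45.0°

At s = jω = j49:
pole (s+50): 50 + j49 → |·| = √(50²+49²) = √4901 ≈ 70.007, ∠ = arctan(49/50) ≈ 44.42°
|H| = 100 / 70.007 ≈ 1.4284
Gain = 20 log₁₀(1.4284) ≈ 3.10 dB
∠H = 0.00° − 44.42° = -44.42°

At s = jω = j50:
pole (s+50): 50 + j50 → |·| = √(50²+50²) = √5000 ≈ 70.711, ∠ = arctan(50/50) ≈ 45.00°
|H| = 100 / 70.711 ≈ 1.4142
Gain = 20 log₁₀(1.4142) ≈ 3.01 dB
∠H = 0.00° − 45.00° = -45.00°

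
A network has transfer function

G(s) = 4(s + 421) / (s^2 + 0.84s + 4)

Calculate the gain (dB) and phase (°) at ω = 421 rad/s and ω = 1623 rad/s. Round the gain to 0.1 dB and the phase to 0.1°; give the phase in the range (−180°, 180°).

ω = 421: -37.4 dB, -134.9°; ω = 1623: -51.9 dB, -104.5°

At s = jω = j421:
zero (s+421): 421 + j421 → |·| = √(421²+421²) = √354482 ≈ 595.38, ∠ = arctan(421/421) ≈ 45.00°
quadratic: (j421)² + 0.84·j421 + 4 = -177237 + j353.64 → |·| ≈ 1.7724e+05, ∠ ≈ 179.89°
|G| = 4 · 595.38 / 1.7724e+05 ≈ 0.013437
Gain = 20 log₁₀(0.013437) ≈ -37.43 dB
∠G = 45.00° − 179.89° = -134.89°

At s = jω = j1623:
zero (s+421): 421 + j1623 → |·| = √(421²+1623²) = √2811370 ≈ 1676.7, ∠ = arctan(1623/421) ≈ 75.46°
quadratic: (j1623)² + 0.84·j1623 + 4 = -2634125 + j1363.32 → |·| ≈ 2.6341e+06, ∠ ≈ 179.97°
|G| = 4 · 1676.7 / 2.6341e+06 ≈ 0.0025461
Gain = 20 log₁₀(0.0025461) ≈ -51.88 dB
∠G = 75.46° − 179.97° = -104.51°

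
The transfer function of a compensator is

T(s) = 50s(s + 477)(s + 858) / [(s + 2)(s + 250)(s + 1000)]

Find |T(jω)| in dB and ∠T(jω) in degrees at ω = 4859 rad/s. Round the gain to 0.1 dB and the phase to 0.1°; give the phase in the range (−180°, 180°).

At s = jω = j4859:
zero (s+477): 477 + j4859 → |·| = √(477²+4859²) = √23837410 ≈ 4882.4, ∠ = arctan(4859/477) ≈ 84.39°
zero (s+858): 858 + j4859 → |·| = √(858²+4859²) = √24346045 ≈ 4934.2, ∠ = arctan(4859/858) ≈ 79.99°
zero at origin: s = j4859 → |·| = 4859, ∠ = 90.00°
pole (s+2): 2 + j4859 → |·| = √(2²+4859²) = √23609885 ≈ 4859, ∠ = arctan(4859/2) ≈ 89.98°
pole (s+250): 250 + j4859 → |·| = √(250²+4859²) = √23672381 ≈ 4865.4, ∠ = arctan(4859/250) ≈ 87.05°
pole (s+1000): 1000 + j4859 → |·| = √(1000²+4859²) = √24609881 ≈ 4960.8, ∠ = arctan(4859/1000) ≈ 78.37°
|T| = 50 · 1.1706e+11 / 1.1728e+11 ≈ 49.906
Gain = 20 log₁₀(49.906) ≈ 33.96 dB
∠T = 254.38° − 255.40° = -1.02°

34.0 dB, -1.0°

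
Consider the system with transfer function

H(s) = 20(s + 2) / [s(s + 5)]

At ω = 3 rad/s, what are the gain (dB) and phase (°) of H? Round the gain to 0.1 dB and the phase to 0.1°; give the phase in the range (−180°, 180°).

12.3 dB, -64.7°

At s = jω = j3:
zero (s+2): 2 + j3 → |·| = √(2²+3²) = √13 ≈ 3.6056, ∠ = arctan(3/2) ≈ 56.31°
pole (s+5): 5 + j3 → |·| = √(5²+3²) = √34 ≈ 5.831, ∠ = arctan(3/5) ≈ 30.96°
pole at origin: |s| = 3, ∠ = 90.00° (in denominator)
|H| = 20 · 3.6056 / 17.493 ≈ 4.1223
Gain = 20 log₁₀(4.1223) ≈ 12.30 dB
∠H = 56.31° − 120.96° = -64.65°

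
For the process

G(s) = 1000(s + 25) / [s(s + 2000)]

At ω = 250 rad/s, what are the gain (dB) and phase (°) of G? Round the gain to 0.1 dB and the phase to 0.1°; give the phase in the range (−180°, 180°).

At s = jω = j250:
zero (s+25): 25 + j250 → |·| = √(25²+250²) = √63125 ≈ 251.25, ∠ = arctan(250/25) ≈ 84.29°
pole (s+2000): 2000 + j250 → |·| = √(2000²+250²) = √4062500 ≈ 2015.6, ∠ = arctan(250/2000) ≈ 7.13°
pole at origin: |s| = 250, ∠ = 90.00° (in denominator)
|G| = 1000 · 251.25 / 5.039e+05 ≈ 0.49861
Gain = 20 log₁₀(0.49861) ≈ -6.04 dB
∠G = 84.29° − 97.13° = -12.84°

-6.0 dB, -12.8°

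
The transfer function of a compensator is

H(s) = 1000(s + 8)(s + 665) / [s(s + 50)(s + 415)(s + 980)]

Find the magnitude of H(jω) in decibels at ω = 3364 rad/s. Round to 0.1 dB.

At s = jω = j3364:
zero (s+8): 8 + j3364 → |·| = √(8²+3364²) = √11316560 ≈ 3364, ∠ = arctan(3364/8) ≈ 89.86°
zero (s+665): 665 + j3364 → |·| = √(665²+3364²) = √11758721 ≈ 3429.1, ∠ = arctan(3364/665) ≈ 78.82°
pole (s+50): 50 + j3364 → |·| = √(50²+3364²) = √11318996 ≈ 3364.4, ∠ = arctan(3364/50) ≈ 89.15°
pole (s+415): 415 + j3364 → |·| = √(415²+3364²) = √11488721 ≈ 3389.5, ∠ = arctan(3364/415) ≈ 82.97°
pole (s+980): 980 + j3364 → |·| = √(980²+3364²) = √12276896 ≈ 3503.8, ∠ = arctan(3364/980) ≈ 73.76°
pole at origin: |s| = 3364, ∠ = 90.00° (in denominator)
|H| = 1000 · 1.1535e+07 / 1.3441e+14 ≈ 8.582e-05
Gain = 20 log₁₀(8.582e-05) ≈ -81.33 dB

-81.3 dB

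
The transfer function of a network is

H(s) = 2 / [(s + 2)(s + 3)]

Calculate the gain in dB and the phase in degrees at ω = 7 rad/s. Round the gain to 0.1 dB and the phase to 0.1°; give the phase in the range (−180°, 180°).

-28.9 dB, -140.9°

At s = jω = j7:
pole (s+2): 2 + j7 → |·| = √(2²+7²) = √53 ≈ 7.2801, ∠ = arctan(7/2) ≈ 74.05°
pole (s+3): 3 + j7 → |·| = √(3²+7²) = √58 ≈ 7.6158, ∠ = arctan(7/3) ≈ 66.80°
|H| = 2 / 55.444 ≈ 0.036072
Gain = 20 log₁₀(0.036072) ≈ -28.86 dB
∠H = 0.00° − 140.85° = -140.85°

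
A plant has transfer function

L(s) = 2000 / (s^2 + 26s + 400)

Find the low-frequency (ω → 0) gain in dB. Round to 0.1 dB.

14.0 dB

L(0) = 2000 / 400 = 5
20 log₁₀(5) ≈ 13.98 dB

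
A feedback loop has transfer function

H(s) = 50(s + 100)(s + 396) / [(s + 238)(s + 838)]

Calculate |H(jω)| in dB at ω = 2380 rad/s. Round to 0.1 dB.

At s = jω = j2380:
zero (s+100): 100 + j2380 → |·| = √(100²+2380²) = √5674400 ≈ 2382.1, ∠ = arctan(2380/100) ≈ 87.59°
zero (s+396): 396 + j2380 → |·| = √(396²+2380²) = √5821216 ≈ 2412.7, ∠ = arctan(2380/396) ≈ 80.55°
pole (s+238): 238 + j2380 → |·| = √(238²+2380²) = √5721044 ≈ 2391.9, ∠ = arctan(2380/238) ≈ 84.29°
pole (s+838): 838 + j2380 → |·| = √(838²+2380²) = √6366644 ≈ 2523.2, ∠ = arctan(2380/838) ≈ 70.60°
|H| = 50 · 5.7473e+06 / 6.0352e+06 ≈ 47.615
Gain = 20 log₁₀(47.615) ≈ 33.55 dB

33.6 dB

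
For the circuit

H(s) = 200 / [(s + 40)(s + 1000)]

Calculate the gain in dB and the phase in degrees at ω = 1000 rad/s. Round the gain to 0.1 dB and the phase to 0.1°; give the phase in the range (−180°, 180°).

At s = jω = j1000:
pole (s+40): 40 + j1000 → |·| = √(40²+1000²) = √1001600 ≈ 1000.8, ∠ = arctan(1000/40) ≈ 87.71°
pole (s+1000): 1000 + j1000 → |·| = √(1000²+1000²) = √2000000 ≈ 1414.2, ∠ = arctan(1000/1000) ≈ 45.00°
|H| = 200 / 1.4153e+06 ≈ 0.00014131
Gain = 20 log₁₀(0.00014131) ≈ -77.00 dB
∠H = 0.00° − 132.71° = -132.71°

-77.0 dB, -132.7°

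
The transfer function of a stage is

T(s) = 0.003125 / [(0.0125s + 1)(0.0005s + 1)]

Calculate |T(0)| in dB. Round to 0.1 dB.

T(0) = 0.003125 · 1 / 1 = 0.003125
20 log₁₀(0.003125) ≈ -50.10 dB

-50.1 dB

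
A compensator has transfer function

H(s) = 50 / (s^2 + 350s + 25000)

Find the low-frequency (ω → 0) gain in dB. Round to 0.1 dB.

-54.0 dB

H(0) = 50 / 25000 = 0.002
20 log₁₀(0.002) ≈ -53.98 dB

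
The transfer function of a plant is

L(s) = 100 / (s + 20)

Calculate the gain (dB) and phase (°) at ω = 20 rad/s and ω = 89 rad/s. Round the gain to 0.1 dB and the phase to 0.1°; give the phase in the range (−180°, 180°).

Substitute s = j20:
Numerator: 100 = 100 + j0
Denominator: (j20) + 20 = 20 + j20
|N| = √(100² + 0²) ≈ 100, ∠N ≈ 0.00°
|D| = √(20² + 20²) ≈ 28.284, ∠D ≈ 45.00°
|L| = 100 / 28.284 ≈ 3.5356
Gain = 20 log₁₀(3.5356) ≈ 10.97 dB
∠L = 0.00° − 45.00° = -45.00°

Substitute s = j89:
Numerator: 100 = 100 + j0
Denominator: (j89) + 20 = 20 + j89
|N| = √(100² + 0²) ≈ 100, ∠N ≈ 0.00°
|D| = √(20² + 89²) ≈ 91.22, ∠D ≈ 77.33°
|L| = 100 / 91.22 ≈ 1.0963
Gain = 20 log₁₀(1.0963) ≈ 0.80 dB
∠L = 0.00° − 77.33° = -77.33°

ω = 20: 11.0 dB, -45.0°; ω = 89: 0.8 dB, -77.3°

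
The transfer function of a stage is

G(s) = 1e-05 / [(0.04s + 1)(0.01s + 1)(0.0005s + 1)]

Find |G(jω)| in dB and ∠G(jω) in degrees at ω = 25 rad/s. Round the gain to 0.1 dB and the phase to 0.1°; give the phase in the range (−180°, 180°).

At ω = 25 rad/s:
pole (1 + j25·0.04) = 1 + j1 → |·| ≈ 1.4142, ∠ ≈ 45.00°
pole (1 + j25·0.01) = 1 + j0.25 → |·| ≈ 1.0308, ∠ ≈ 14.04°
pole (1 + j25·0.0005) = 1 + j0.0125 → |·| ≈ 1.0001, ∠ ≈ 0.72°
|G| = 1e-05 · 1 / (1.4142 · 1.0308 · 1.0001) ≈ 6.8592e-06
Gain = 20 log₁₀(6.8592e-06) ≈ -103.27 dB
∠G = (0°) − (45.00° + 14.04° + 0.72°) = -59.76°

-103.3 dB, -59.8°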